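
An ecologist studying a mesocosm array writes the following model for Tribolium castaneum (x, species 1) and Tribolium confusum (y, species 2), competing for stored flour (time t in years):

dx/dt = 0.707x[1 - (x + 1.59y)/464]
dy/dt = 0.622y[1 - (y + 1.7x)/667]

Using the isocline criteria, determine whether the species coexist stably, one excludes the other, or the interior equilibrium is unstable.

unstable coexistence (outcome depends on initial conditions)

Compare the nullcline intercepts: K1/α12 = 464/1.59 = 292 < K2 = 667; K2/α21 = 667/1.7 = 392 < K1 = 464.
Since both are reversed, neither can invade when rare; the interior point is a saddle.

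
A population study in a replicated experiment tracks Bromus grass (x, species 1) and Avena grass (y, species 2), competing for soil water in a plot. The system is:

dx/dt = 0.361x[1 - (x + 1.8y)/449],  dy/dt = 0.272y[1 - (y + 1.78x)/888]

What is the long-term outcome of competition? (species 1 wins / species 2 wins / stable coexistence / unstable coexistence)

Compare the nullcline intercepts: K1/α12 = 449/1.8 = 249 < K2 = 888; K2/α21 = 888/1.78 = 499 > K1 = 449.
Since the inequalities point opposite ways, species 2 can invade but species 1 cannot.

species 2 excludes species 1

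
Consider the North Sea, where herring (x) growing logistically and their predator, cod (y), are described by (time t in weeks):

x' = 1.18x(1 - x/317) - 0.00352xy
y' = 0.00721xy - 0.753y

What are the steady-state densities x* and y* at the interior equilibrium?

x* ≈ 104, y* ≈ 225

From dy/dt = 0 with y > 0: 0.00721x* = 0.753, so x* = 104.
Substitute into dx/dt = 0: 1.18(1 - 104/317) = 0.00352y*.
The bracket is 0.671, giving y* = 0.791/0.00352 = 225.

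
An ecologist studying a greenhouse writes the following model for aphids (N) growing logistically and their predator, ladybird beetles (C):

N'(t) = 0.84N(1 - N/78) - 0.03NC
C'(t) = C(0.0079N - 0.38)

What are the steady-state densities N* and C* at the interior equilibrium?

From dC/dt = 0 with C > 0: 0.0079N* = 0.38, so N* = 48.1.
Substitute into dN/dt = 0: 0.84(1 - 48.1/78) = 0.03C*.
The bracket is 0.383, giving C* = 0.322/0.03 = 10.7.

N* ≈ 48.1, C* ≈ 10.7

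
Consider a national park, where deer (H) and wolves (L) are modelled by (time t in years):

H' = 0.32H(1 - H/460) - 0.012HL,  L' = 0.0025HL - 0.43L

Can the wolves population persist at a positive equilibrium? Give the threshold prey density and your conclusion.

The predator equation gives dL/dt > 0 only when H > 0.43/0.0025 = 172.
Without the predator, H → K = 460. Since 460 > 172, the predator can invade and persist.

Threshold H = 172; K > 172, so yes, the predator persists.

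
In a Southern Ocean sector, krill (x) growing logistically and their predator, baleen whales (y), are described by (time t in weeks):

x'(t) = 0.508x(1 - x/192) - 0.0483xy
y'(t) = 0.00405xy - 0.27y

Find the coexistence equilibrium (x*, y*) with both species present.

x* ≈ 66.7, y* ≈ 6.87

From dy/dt = 0 with y > 0: 0.00405x* = 0.27, so x* = 66.7.
Substitute into dx/dt = 0: 0.508(1 - 66.7/192) = 0.0483y*.
The bracket is 0.653, giving y* = 0.332/0.0483 = 6.87.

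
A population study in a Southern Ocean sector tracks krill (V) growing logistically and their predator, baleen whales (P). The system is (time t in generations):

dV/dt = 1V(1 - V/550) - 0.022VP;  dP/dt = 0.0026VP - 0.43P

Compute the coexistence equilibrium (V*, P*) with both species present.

V* ≈ 165, P* ≈ 31.8

From dP/dt = 0 with P > 0: 0.0026V* = 0.43, so V* = 165.
Substitute into dV/dt = 0: 1(1 - 165/550) = 0.022P*.
The bracket is 0.699, giving P* = 0.699/0.022 = 31.8.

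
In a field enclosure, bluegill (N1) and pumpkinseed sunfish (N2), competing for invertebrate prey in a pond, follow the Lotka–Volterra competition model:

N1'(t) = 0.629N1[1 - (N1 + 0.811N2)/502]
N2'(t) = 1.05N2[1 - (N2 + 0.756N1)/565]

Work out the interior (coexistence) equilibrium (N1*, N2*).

N1* ≈ 113, N2* ≈ 479

Setting both brackets to zero gives the nullclines N1 + 0.811N2 = 502 and 0.756N1 + N2 = 565.
Substituting N2 = 565 - 0.756N1 into the first: N1(1 - 0.811·0.756) = 502 - 0.811·565.
So N1* = 43.8/0.387 = 113, and then N2* = 565 - 0.756·113 = 479.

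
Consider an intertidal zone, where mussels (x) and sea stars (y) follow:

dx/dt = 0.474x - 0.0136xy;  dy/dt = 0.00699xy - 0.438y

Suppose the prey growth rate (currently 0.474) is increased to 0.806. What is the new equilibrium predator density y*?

y* ≈ 59.3

At the interior fixed point, setting dx/dt = 0 with x > 0 fixes y* = (prey growth rate)/(xy coefficient) — independent of the other coefficients.
With the change, y* = 0.806/0.0136 = 59.3; it rises from 34.9.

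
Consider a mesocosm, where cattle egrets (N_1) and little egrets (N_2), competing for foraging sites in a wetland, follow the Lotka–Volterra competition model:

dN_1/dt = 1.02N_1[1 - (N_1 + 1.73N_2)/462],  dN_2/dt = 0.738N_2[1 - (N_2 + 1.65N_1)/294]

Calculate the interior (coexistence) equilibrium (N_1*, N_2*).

N_1* ≈ 25.1, N_2* ≈ 253

Setting both brackets to zero gives the nullclines N_1 + 1.73N_2 = 462 and 1.65N_1 + N_2 = 294.
Substituting N_2 = 294 - 1.65N_1 into the first: N_1(1 - 1.73·1.65) = 462 - 1.73·294.
So N_1* = -46.6/-1.85 = 25.1, and then N_2* = 294 - 1.65·25.1 = 253.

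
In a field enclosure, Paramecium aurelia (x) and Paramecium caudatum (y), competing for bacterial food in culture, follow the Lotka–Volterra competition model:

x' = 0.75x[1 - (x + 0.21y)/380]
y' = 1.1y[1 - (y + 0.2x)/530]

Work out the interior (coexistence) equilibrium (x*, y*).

x* ≈ 280, y* ≈ 474

Setting both brackets to zero gives the nullclines x + 0.21y = 380 and 0.2x + y = 530.
Substituting y = 530 - 0.2x into the first: x(1 - 0.21·0.2) = 380 - 0.21·530.
So x* = 269/0.958 = 280, and then y* = 530 - 0.2·280 = 474.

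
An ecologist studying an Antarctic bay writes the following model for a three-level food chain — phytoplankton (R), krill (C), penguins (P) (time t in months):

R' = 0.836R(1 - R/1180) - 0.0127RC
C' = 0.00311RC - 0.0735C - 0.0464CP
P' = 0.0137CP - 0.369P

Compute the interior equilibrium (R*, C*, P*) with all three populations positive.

R* ≈ 697, C* ≈ 26.9, P* ≈ 45.1

From dP/dt = 0: 0.0137C* = 0.369, so C* = 26.9.
From dR/dt = 0: 0.836(1 - R*/1180) = 0.0127·26.9, giving R* = 1180·(1 - 0.409) = 697.
From dC/dt = 0: 0.00311·697 - 0.0735 = 0.0464P*, so P* = 2.09/0.0464 = 45.1.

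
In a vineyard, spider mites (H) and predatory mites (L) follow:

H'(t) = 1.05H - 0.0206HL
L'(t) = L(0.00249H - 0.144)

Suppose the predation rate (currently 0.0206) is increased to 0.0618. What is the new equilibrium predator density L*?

L* ≈ 17

At the interior fixed point, setting dH/dt = 0 with H > 0 fixes L* = (prey growth rate)/(HL coefficient) — independent of the other coefficients.
With the change, L* = 1.05/0.0618 = 17; it falls from 51.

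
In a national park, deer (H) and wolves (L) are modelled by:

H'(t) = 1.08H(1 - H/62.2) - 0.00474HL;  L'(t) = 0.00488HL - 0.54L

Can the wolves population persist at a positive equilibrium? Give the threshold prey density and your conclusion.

The predator equation gives dL/dt > 0 only when H > 0.54/0.00488 = 111.
Without the predator, H → K = 62.2. Since 62.2 < 111, the predator cannot invade.

Threshold H = 111; K < 111, so no, the predator goes extinct.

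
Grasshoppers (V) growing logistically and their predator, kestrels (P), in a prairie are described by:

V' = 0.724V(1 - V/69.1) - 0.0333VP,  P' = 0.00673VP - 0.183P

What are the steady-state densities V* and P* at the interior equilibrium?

V* ≈ 27.2, P* ≈ 13.2

From dP/dt = 0 with P > 0: 0.00673V* = 0.183, so V* = 27.2.
Substitute into dV/dt = 0: 0.724(1 - 27.2/69.1) = 0.0333P*.
The bracket is 0.606, giving P* = 0.439/0.0333 = 13.2.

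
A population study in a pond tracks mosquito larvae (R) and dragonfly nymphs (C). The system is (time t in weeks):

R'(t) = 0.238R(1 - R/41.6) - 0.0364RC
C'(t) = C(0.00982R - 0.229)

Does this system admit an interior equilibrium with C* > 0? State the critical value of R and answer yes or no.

The predator equation gives dC/dt > 0 only when R > 0.229/0.00982 = 23.3.
Without the predator, R → K = 41.6. Since 41.6 > 23.3, the predator can invade and persist.

Threshold R = 23.3; K > 23.3, so yes, the predator persists.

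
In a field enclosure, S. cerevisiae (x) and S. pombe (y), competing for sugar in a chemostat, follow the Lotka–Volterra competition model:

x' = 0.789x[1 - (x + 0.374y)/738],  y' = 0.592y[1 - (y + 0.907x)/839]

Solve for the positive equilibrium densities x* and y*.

Setting both brackets to zero gives the nullclines x + 0.374y = 738 and 0.907x + y = 839.
Substituting y = 839 - 0.907x into the first: x(1 - 0.374·0.907) = 738 - 0.374·839.
So x* = 424/0.661 = 642, and then y* = 839 - 0.907·642 = 257.

x* ≈ 642, y* ≈ 257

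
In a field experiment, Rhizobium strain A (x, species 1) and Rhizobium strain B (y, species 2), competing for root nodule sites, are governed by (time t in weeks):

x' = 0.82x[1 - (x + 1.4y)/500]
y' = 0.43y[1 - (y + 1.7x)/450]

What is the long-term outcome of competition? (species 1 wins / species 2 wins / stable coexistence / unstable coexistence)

unstable coexistence (outcome depends on initial conditions)

Compare the nullcline intercepts: K1/α12 = 500/1.4 = 357 < K2 = 450; K2/α21 = 450/1.7 = 265 < K1 = 500.
Since both are reversed, neither can invade when rare; the interior point is a saddle.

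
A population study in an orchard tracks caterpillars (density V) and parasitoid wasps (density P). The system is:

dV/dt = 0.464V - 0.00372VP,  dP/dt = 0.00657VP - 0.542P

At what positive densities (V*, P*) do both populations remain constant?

Set dP/dt = 0 with P > 0: 0.00657V - 0.542 = 0, so V* = 0.542/0.00657 = 82.5.
Set dV/dt = 0 with V > 0: 0.464 - 0.00372P = 0, so P* = 0.464/0.00372 = 125.

V* ≈ 82.5, P* ≈ 125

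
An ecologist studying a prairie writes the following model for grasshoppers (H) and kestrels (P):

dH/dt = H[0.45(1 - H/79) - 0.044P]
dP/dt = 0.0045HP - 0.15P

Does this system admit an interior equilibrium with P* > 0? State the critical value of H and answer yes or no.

Threshold H = 33.3; K > 33.3, so yes, the predator persists.

The predator equation gives dP/dt > 0 only when H > 0.15/0.0045 = 33.3.
Without the predator, H → K = 79. Since 79 > 33.3, the predator can invade and persist.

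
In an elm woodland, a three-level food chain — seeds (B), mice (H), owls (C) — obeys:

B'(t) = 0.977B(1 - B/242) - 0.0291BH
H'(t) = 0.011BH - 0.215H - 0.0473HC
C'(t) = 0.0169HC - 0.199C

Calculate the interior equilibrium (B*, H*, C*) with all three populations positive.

From dC/dt = 0: 0.0169H* = 0.199, so H* = 11.8.
From dB/dt = 0: 0.977(1 - B*/242) = 0.0291·11.8, giving B* = 242·(1 - 0.351) = 157.
From dH/dt = 0: 0.011·157 - 0.215 = 0.0473C*, so C* = 1.51/0.0473 = 32.

B* ≈ 157, H* ≈ 11.8, C* ≈ 32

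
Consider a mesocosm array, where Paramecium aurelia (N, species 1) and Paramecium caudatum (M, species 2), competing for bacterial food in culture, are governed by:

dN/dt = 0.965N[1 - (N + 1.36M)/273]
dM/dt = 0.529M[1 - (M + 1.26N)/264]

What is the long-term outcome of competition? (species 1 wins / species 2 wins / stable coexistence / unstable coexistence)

unstable coexistence (outcome depends on initial conditions)

Compare the nullcline intercepts: K1/α12 = 273/1.36 = 201 < K2 = 264; K2/α21 = 264/1.26 = 210 < K1 = 273.
Since both are reversed, neither can invade when rare; the interior point is a saddle.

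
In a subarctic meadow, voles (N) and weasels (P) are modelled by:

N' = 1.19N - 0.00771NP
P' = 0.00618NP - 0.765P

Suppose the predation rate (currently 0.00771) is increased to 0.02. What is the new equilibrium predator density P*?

P* ≈ 59.5

At the interior fixed point, setting dN/dt = 0 with N > 0 fixes P* = (prey growth rate)/(NP coefficient) — independent of the other coefficients.
With the change, P* = 1.19/0.02 = 59.5; it falls from 154.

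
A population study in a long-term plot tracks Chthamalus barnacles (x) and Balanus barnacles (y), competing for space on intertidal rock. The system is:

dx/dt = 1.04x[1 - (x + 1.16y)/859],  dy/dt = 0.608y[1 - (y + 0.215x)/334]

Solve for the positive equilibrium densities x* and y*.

x* ≈ 628, y* ≈ 199

Setting both brackets to zero gives the nullclines x + 1.16y = 859 and 0.215x + y = 334.
Substituting y = 334 - 0.215x into the first: x(1 - 1.16·0.215) = 859 - 1.16·334.
So x* = 472/0.751 = 628, and then y* = 334 - 0.215·628 = 199.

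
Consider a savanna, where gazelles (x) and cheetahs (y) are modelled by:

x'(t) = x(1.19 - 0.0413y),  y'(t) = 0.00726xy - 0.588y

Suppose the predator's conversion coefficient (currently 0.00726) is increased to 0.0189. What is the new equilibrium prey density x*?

x* ≈ 31.1

At the interior fixed point, setting dy/dt = 0 with y > 0 fixes x* = (predator death rate)/(xy coefficient) — independent of the other coefficients.
With the change, x* = 0.588/0.0189 = 31.1; it falls from 81.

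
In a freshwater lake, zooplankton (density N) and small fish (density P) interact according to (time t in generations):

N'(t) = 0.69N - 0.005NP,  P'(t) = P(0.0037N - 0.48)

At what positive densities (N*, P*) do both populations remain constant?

Set dP/dt = 0 with P > 0: 0.0037N - 0.48 = 0, so N* = 0.48/0.0037 = 130.
Set dN/dt = 0 with N > 0: 0.69 - 0.005P = 0, so P* = 0.69/0.005 = 138.

N* ≈ 130, P* ≈ 138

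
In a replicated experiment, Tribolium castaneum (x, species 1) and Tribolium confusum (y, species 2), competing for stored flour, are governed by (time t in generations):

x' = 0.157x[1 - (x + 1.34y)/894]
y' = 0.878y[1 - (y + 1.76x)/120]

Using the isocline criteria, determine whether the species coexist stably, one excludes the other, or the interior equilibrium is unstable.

species 1 excludes species 2

Compare the nullcline intercepts: K1/α12 = 894/1.34 = 667 > K2 = 120; K2/α21 = 120/1.76 = 68.2 < K1 = 894.
Since the inequalities point opposite ways, species 1 can invade but species 2 cannot.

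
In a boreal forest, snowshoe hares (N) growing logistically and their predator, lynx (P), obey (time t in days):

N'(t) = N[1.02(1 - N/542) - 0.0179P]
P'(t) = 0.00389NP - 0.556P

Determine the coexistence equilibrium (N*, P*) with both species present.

From dP/dt = 0 with P > 0: 0.00389N* = 0.556, so N* = 143.
Substitute into dN/dt = 0: 1.02(1 - 143/542) = 0.0179P*.
The bracket is 0.736, giving P* = 0.751/0.0179 = 42.

N* ≈ 143, P* ≈ 42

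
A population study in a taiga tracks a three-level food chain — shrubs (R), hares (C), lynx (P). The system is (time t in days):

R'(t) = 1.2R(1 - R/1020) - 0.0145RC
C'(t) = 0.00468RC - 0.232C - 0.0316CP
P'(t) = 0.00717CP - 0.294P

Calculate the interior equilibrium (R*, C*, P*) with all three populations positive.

From dP/dt = 0: 0.00717C* = 0.294, so C* = 41.
From dR/dt = 0: 1.2(1 - R*/1020) = 0.0145·41, giving R* = 1020·(1 - 0.495) = 515.
From dC/dt = 0: 0.00468·515 - 0.232 = 0.0316P*, so P* = 2.18/0.0316 = 68.9.

R* ≈ 515, C* ≈ 41, P* ≈ 68.9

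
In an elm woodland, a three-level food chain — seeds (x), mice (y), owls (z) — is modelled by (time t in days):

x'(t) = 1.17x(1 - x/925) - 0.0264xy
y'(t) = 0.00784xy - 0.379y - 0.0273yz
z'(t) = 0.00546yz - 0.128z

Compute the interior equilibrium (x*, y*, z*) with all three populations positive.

From dz/dt = 0: 0.00546y* = 0.128, so y* = 23.4.
From dx/dt = 0: 1.17(1 - x*/925) = 0.0264·23.4, giving x* = 925·(1 - 0.529) = 436.
From dy/dt = 0: 0.00784·436 - 0.379 = 0.0273z*, so z* = 3.04/0.0273 = 111.

x* ≈ 436, y* ≈ 23.4, z* ≈ 111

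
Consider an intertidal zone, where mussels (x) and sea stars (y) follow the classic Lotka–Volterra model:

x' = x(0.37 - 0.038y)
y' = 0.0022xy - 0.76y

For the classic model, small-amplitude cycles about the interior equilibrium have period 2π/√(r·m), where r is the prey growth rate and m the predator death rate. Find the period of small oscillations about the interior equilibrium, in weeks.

T ≈ 11.8 weeks

Here r = 0.37 and m = 0.76, so r·m = 0.281.
ω = √0.281 = 0.53 per week, hence T = 2π/ω ≈ 11.8 weeks.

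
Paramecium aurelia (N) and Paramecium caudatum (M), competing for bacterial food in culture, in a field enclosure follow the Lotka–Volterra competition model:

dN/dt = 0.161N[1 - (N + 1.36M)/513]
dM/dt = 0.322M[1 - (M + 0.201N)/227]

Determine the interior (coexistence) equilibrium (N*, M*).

Setting both brackets to zero gives the nullclines N + 1.36M = 513 and 0.201N + M = 227.
Substituting M = 227 - 0.201N into the first: N(1 - 1.36·0.201) = 513 - 1.36·227.
So N* = 204/0.727 = 281, and then M* = 227 - 0.201·281 = 170.

N* ≈ 281, M* ≈ 170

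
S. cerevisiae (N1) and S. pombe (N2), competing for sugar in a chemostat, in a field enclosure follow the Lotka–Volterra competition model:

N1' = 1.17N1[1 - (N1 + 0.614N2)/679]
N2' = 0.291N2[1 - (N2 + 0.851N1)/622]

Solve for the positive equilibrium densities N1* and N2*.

N1* ≈ 622, N2* ≈ 92.5

Setting both brackets to zero gives the nullclines N1 + 0.614N2 = 679 and 0.851N1 + N2 = 622.
Substituting N2 = 622 - 0.851N1 into the first: N1(1 - 0.614·0.851) = 679 - 0.614·622.
So N1* = 297/0.477 = 622, and then N2* = 622 - 0.851·622 = 92.5.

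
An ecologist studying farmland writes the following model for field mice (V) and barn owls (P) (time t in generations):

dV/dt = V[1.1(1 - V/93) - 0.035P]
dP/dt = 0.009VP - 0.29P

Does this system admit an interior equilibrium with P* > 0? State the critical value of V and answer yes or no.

The predator equation gives dP/dt > 0 only when V > 0.29/0.009 = 32.2.
Without the predator, V → K = 93. Since 93 > 32.2, the predator can invade and persist.

Threshold V = 32.2; K > 32.2, so yes, the predator persists.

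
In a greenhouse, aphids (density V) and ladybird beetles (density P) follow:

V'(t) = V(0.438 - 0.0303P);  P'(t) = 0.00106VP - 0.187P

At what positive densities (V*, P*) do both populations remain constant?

Set dP/dt = 0 with P > 0: 0.00106V - 0.187 = 0, so V* = 0.187/0.00106 = 176.
Set dV/dt = 0 with V > 0: 0.438 - 0.0303P = 0, so P* = 0.438/0.0303 = 14.5.

V* ≈ 176, P* ≈ 14.5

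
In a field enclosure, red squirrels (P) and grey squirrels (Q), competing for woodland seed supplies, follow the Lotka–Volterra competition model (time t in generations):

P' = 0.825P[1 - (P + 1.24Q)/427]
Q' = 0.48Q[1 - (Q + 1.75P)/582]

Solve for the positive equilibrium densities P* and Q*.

Setting both brackets to zero gives the nullclines P + 1.24Q = 427 and 1.75P + Q = 582.
Substituting Q = 582 - 1.75P into the first: P(1 - 1.24·1.75) = 427 - 1.24·582.
So P* = -295/-1.17 = 252, and then Q* = 582 - 1.75·252 = 141.

P* ≈ 252, Q* ≈ 141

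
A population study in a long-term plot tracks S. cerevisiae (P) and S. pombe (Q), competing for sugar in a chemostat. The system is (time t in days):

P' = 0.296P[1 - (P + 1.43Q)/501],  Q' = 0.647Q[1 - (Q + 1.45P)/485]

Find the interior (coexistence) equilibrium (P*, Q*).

P* ≈ 179, Q* ≈ 225

Setting both brackets to zero gives the nullclines P + 1.43Q = 501 and 1.45P + Q = 485.
Substituting Q = 485 - 1.45P into the first: P(1 - 1.43·1.45) = 501 - 1.43·485.
So P* = -193/-1.07 = 179, and then Q* = 485 - 1.45·179 = 225.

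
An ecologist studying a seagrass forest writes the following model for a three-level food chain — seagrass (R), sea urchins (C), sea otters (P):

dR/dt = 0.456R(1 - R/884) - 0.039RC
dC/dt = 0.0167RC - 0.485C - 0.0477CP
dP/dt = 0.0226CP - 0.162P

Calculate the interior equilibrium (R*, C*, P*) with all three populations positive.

From dP/dt = 0: 0.0226C* = 0.162, so C* = 7.17.
From dR/dt = 0: 0.456(1 - R*/884) = 0.039·7.17, giving R* = 884·(1 - 0.613) = 342.
From dC/dt = 0: 0.0167·342 - 0.485 = 0.0477P*, so P* = 5.23/0.0477 = 110.

R* ≈ 342, C* ≈ 7.17, P* ≈ 110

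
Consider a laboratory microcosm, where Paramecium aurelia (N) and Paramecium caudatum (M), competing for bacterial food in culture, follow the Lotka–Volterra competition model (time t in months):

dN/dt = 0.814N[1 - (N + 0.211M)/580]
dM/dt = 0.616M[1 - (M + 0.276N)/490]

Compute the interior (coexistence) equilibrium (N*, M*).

Setting both brackets to zero gives the nullclines N + 0.211M = 580 and 0.276N + M = 490.
Substituting M = 490 - 0.276N into the first: N(1 - 0.211·0.276) = 580 - 0.211·490.
So N* = 477/0.942 = 506, and then M* = 490 - 0.276·506 = 350.

N* ≈ 506, M* ≈ 350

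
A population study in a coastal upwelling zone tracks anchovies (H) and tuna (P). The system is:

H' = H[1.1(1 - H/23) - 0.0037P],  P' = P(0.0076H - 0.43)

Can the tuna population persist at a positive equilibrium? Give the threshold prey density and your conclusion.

The predator equation gives dP/dt > 0 only when H > 0.43/0.0076 = 56.6.
Without the predator, H → K = 23. Since 23 < 56.6, the predator cannot invade.

Threshold H = 56.6; K < 56.6, so no, the predator goes extinct.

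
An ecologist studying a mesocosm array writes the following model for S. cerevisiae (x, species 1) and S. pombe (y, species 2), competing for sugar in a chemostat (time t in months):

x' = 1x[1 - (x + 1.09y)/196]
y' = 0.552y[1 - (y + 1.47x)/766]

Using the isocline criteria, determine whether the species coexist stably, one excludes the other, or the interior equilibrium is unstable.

species 2 excludes species 1

Compare the nullcline intercepts: K1/α12 = 196/1.09 = 180 < K2 = 766; K2/α21 = 766/1.47 = 521 > K1 = 196.
Since the inequalities point opposite ways, species 2 can invade but species 1 cannot.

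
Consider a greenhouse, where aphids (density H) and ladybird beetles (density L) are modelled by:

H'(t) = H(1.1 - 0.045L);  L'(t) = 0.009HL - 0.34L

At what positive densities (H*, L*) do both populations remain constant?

Set dL/dt = 0 with L > 0: 0.009H - 0.34 = 0, so H* = 0.34/0.009 = 37.8.
Set dH/dt = 0 with H > 0: 1.1 - 0.045L = 0, so L* = 1.1/0.045 = 24.4.

H* ≈ 37.8, L* ≈ 24.4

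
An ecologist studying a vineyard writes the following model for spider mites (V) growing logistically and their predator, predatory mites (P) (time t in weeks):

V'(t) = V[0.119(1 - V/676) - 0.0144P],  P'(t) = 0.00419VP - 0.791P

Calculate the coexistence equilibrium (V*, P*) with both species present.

V* ≈ 189, P* ≈ 5.96

From dP/dt = 0 with P > 0: 0.00419V* = 0.791, so V* = 189.
Substitute into dV/dt = 0: 0.119(1 - 189/676) = 0.0144P*.
The bracket is 0.721, giving P* = 0.0858/0.0144 = 5.96.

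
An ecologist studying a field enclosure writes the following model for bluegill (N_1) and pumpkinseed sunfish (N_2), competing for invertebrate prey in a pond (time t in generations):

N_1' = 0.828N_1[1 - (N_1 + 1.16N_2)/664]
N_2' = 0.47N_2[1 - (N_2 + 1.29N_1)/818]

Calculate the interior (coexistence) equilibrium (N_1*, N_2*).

N_1* ≈ 574, N_2* ≈ 77.7

Setting both brackets to zero gives the nullclines N_1 + 1.16N_2 = 664 and 1.29N_1 + N_2 = 818.
Substituting N_2 = 818 - 1.29N_1 into the first: N_1(1 - 1.16·1.29) = 664 - 1.16·818.
So N_1* = -285/-0.496 = 574, and then N_2* = 818 - 1.29·574 = 77.7.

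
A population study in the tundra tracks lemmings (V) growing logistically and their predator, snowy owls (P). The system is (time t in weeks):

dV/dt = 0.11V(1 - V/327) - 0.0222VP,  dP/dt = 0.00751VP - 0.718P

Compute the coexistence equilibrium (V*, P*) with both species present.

From dP/dt = 0 with P > 0: 0.00751V* = 0.718, so V* = 95.6.
Substitute into dV/dt = 0: 0.11(1 - 95.6/327) = 0.0222P*.
The bracket is 0.708, giving P* = 0.0778/0.0222 = 3.51.

V* ≈ 95.6, P* ≈ 3.51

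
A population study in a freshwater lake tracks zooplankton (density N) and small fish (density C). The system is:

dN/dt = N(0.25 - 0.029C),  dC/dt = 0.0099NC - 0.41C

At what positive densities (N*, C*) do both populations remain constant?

N* ≈ 41.4, C* ≈ 8.62

Set dC/dt = 0 with C > 0: 0.0099N - 0.41 = 0, so N* = 0.41/0.0099 = 41.4.
Set dN/dt = 0 with N > 0: 0.25 - 0.029C = 0, so C* = 0.25/0.029 = 8.62.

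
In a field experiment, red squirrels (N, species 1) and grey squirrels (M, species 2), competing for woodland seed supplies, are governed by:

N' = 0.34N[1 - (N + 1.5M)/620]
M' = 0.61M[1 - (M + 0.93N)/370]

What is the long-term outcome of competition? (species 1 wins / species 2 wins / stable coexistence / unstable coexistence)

species 1 excludes species 2

Compare the nullcline intercepts: K1/α12 = 620/1.5 = 413 > K2 = 370; K2/α21 = 370/0.93 = 398 < K1 = 620.
Since the inequalities point opposite ways, species 1 can invade but species 2 cannot.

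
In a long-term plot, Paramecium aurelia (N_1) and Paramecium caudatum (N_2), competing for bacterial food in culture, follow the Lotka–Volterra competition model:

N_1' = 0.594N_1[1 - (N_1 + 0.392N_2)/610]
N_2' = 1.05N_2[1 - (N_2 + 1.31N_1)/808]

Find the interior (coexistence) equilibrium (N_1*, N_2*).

Setting both brackets to zero gives the nullclines N_1 + 0.392N_2 = 610 and 1.31N_1 + N_2 = 808.
Substituting N_2 = 808 - 1.31N_1 into the first: N_1(1 - 0.392·1.31) = 610 - 0.392·808.
So N_1* = 293/0.486 = 603, and then N_2* = 808 - 1.31·603 = 18.3.

N_1* ≈ 603, N_2* ≈ 18.3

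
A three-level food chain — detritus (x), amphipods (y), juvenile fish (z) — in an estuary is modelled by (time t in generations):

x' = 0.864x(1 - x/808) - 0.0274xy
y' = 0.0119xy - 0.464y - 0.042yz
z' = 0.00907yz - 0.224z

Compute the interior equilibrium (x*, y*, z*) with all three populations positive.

x* ≈ 175, y* ≈ 24.7, z* ≈ 38.6

From dz/dt = 0: 0.00907y* = 0.224, so y* = 24.7.
From dx/dt = 0: 0.864(1 - x*/808) = 0.0274·24.7, giving x* = 808·(1 - 0.783) = 175.
From dy/dt = 0: 0.0119·175 - 0.464 = 0.042z*, so z* = 1.62/0.042 = 38.6.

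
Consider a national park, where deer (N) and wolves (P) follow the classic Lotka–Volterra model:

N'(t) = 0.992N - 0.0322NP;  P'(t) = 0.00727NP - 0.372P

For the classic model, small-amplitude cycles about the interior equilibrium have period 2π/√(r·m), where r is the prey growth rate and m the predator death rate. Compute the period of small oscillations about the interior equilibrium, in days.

T ≈ 10.3 days

Here r = 0.992 and m = 0.372, so r·m = 0.369.
ω = √0.369 = 0.607 per day, hence T = 2π/ω ≈ 10.3 days.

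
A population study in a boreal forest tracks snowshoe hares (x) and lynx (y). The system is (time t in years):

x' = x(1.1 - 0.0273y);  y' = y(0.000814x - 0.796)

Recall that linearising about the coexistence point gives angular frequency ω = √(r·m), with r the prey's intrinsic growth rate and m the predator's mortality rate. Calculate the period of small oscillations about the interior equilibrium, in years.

Here r = 1.1 and m = 0.796, so r·m = 0.876.
ω = √0.876 = 0.936 per year, hence T = 2π/ω ≈ 6.71 years.

T ≈ 6.71 years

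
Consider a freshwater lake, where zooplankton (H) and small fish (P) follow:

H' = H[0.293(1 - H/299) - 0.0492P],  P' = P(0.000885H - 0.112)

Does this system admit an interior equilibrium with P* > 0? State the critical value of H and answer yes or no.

The predator equation gives dP/dt > 0 only when H > 0.112/0.000885 = 127.
Without the predator, H → K = 299. Since 299 > 127, the predator can invade and persist.

Threshold H = 127; K > 127, so yes, the predator persists.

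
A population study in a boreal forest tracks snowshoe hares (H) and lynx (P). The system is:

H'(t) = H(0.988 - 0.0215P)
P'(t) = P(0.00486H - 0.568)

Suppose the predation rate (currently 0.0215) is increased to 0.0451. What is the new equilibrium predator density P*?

P* ≈ 21.9

At the interior fixed point, setting dH/dt = 0 with H > 0 fixes P* = (prey growth rate)/(HP coefficient) — independent of the other coefficients.
With the change, P* = 0.988/0.0451 = 21.9; it falls from 46.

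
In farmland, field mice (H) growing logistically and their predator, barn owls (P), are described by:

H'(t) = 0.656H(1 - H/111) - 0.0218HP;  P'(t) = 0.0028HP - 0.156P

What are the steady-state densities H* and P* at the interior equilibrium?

From dP/dt = 0 with P > 0: 0.0028H* = 0.156, so H* = 55.7.
Substitute into dH/dt = 0: 0.656(1 - 55.7/111) = 0.0218P*.
The bracket is 0.498, giving P* = 0.327/0.0218 = 15.

H* ≈ 55.7, P* ≈ 15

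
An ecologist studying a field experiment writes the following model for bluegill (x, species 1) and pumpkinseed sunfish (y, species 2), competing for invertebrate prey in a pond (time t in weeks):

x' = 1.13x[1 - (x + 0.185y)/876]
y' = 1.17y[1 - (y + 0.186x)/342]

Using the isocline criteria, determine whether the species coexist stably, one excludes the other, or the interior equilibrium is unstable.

stable coexistence

Compare the nullcline intercepts: K1/α12 = 876/0.185 = 4740 > K2 = 342; K2/α21 = 342/0.186 = 1840 > K1 = 876.
Since both inequalities hold, each species can invade when rare, so the interior equilibrium is stable.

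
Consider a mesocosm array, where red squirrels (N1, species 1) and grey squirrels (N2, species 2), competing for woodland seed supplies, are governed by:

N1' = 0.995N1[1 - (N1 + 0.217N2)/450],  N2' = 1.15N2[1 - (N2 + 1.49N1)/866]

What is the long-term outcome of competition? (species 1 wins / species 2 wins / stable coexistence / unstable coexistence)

stable coexistence

Compare the nullcline intercepts: K1/α12 = 450/0.217 = 2070 > K2 = 866; K2/α21 = 866/1.49 = 581 > K1 = 450.
Since both inequalities hold, each species can invade when rare, so the interior equilibrium is stable.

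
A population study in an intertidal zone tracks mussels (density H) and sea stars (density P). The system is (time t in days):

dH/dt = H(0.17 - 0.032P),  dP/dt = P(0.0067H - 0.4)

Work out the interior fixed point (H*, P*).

H* ≈ 59.7, P* ≈ 5.31

Set dP/dt = 0 with P > 0: 0.0067H - 0.4 = 0, so H* = 0.4/0.0067 = 59.7.
Set dH/dt = 0 with H > 0: 0.17 - 0.032P = 0, so P* = 0.17/0.032 = 5.31.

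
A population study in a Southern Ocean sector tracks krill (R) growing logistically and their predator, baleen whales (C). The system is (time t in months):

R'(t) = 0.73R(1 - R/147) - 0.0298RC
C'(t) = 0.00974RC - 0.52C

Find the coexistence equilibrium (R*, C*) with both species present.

From dC/dt = 0 with C > 0: 0.00974R* = 0.52, so R* = 53.4.
Substitute into dR/dt = 0: 0.73(1 - 53.4/147) = 0.0298C*.
The bracket is 0.637, giving C* = 0.465/0.0298 = 15.6.

R* ≈ 53.4, C* ≈ 15.6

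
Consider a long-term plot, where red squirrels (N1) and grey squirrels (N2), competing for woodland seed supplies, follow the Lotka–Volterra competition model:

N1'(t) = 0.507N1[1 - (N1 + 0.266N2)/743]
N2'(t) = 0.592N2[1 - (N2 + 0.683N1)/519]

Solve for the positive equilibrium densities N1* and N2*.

Setting both brackets to zero gives the nullclines N1 + 0.266N2 = 743 and 0.683N1 + N2 = 519.
Substituting N2 = 519 - 0.683N1 into the first: N1(1 - 0.266·0.683) = 743 - 0.266·519.
So N1* = 605/0.818 = 739, and then N2* = 519 - 0.683·739 = 14.1.

N1* ≈ 739, N2* ≈ 14.1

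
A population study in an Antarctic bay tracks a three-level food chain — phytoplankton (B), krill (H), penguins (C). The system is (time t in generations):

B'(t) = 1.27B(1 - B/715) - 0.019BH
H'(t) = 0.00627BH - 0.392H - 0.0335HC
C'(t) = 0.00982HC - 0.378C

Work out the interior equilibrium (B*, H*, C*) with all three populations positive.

B* ≈ 303, H* ≈ 38.5, C* ≈ 45.1

From dC/dt = 0: 0.00982H* = 0.378, so H* = 38.5.
From dB/dt = 0: 1.27(1 - B*/715) = 0.019·38.5, giving B* = 715·(1 - 0.576) = 303.
From dH/dt = 0: 0.00627·303 - 0.392 = 0.0335C*, so C* = 1.51/0.0335 = 45.1.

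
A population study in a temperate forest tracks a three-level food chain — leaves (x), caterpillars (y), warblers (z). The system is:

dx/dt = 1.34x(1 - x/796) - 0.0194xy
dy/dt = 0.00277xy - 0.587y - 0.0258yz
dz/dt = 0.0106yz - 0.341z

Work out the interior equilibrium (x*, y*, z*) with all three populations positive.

x* ≈ 425, y* ≈ 32.2, z* ≈ 22.9

From dz/dt = 0: 0.0106y* = 0.341, so y* = 32.2.
From dx/dt = 0: 1.34(1 - x*/796) = 0.0194·32.2, giving x* = 796·(1 - 0.466) = 425.
From dy/dt = 0: 0.00277·425 - 0.587 = 0.0258z*, so z* = 0.591/0.0258 = 22.9.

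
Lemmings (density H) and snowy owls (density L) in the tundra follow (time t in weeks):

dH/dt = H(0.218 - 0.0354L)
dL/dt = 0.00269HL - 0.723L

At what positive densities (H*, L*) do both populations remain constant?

H* ≈ 269, L* ≈ 6.16

Set dL/dt = 0 with L > 0: 0.00269H - 0.723 = 0, so H* = 0.723/0.00269 = 269.
Set dH/dt = 0 with H > 0: 0.218 - 0.0354L = 0, so L* = 0.218/0.0354 = 6.16.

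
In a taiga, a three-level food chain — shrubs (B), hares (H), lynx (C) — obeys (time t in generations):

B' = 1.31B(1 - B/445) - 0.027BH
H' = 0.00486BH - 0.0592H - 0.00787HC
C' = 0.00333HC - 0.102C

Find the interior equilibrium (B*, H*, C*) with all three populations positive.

B* ≈ 164, H* ≈ 30.6, C* ≈ 93.8

From dC/dt = 0: 0.00333H* = 0.102, so H* = 30.6.
From dB/dt = 0: 1.31(1 - B*/445) = 0.027·30.6, giving B* = 445·(1 - 0.631) = 164.
From dH/dt = 0: 0.00486·164 - 0.0592 = 0.00787C*, so C* = 0.738/0.00787 = 93.8.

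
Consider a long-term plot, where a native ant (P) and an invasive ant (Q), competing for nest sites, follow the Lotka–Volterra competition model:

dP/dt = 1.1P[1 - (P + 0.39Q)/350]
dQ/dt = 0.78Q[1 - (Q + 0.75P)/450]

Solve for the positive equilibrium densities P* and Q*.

P* ≈ 247, Q* ≈ 265

Setting both brackets to zero gives the nullclines P + 0.39Q = 350 and 0.75P + Q = 450.
Substituting Q = 450 - 0.75P into the first: P(1 - 0.39·0.75) = 350 - 0.39·450.
So P* = 174/0.708 = 247, and then Q* = 450 - 0.75·247 = 265.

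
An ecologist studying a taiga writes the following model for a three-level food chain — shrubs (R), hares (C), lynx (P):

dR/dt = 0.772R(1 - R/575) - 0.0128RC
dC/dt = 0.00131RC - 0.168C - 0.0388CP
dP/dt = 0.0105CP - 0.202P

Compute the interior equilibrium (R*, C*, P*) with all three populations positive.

R* ≈ 392, C* ≈ 19.2, P* ≈ 8.89

From dP/dt = 0: 0.0105C* = 0.202, so C* = 19.2.
From dR/dt = 0: 0.772(1 - R*/575) = 0.0128·19.2, giving R* = 575·(1 - 0.319) = 392.
From dC/dt = 0: 0.00131·392 - 0.168 = 0.0388P*, so P* = 0.345/0.0388 = 8.89.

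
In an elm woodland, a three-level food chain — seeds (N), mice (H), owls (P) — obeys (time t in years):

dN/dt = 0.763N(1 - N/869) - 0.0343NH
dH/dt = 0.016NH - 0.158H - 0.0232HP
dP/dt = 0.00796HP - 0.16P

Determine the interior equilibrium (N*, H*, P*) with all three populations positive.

N* ≈ 83.8, H* ≈ 20.1, P* ≈ 51

From dP/dt = 0: 0.00796H* = 0.16, so H* = 20.1.
From dN/dt = 0: 0.763(1 - N*/869) = 0.0343·20.1, giving N* = 869·(1 - 0.904) = 83.8.
From dH/dt = 0: 0.016·83.8 - 0.158 = 0.0232P*, so P* = 1.18/0.0232 = 51.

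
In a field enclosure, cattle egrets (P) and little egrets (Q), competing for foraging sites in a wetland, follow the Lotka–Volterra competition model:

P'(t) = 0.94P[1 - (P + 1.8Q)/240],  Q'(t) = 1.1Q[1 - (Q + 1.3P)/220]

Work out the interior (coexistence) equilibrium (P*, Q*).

P* ≈ 116, Q* ≈ 68.7

Setting both brackets to zero gives the nullclines P + 1.8Q = 240 and 1.3P + Q = 220.
Substituting Q = 220 - 1.3P into the first: P(1 - 1.8·1.3) = 240 - 1.8·220.
So P* = -156/-1.34 = 116, and then Q* = 220 - 1.3·116 = 68.7.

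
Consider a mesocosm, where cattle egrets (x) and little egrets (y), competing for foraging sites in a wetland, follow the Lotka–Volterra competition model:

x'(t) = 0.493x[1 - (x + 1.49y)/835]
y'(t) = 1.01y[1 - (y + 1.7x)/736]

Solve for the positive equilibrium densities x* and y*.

Setting both brackets to zero gives the nullclines x + 1.49y = 835 and 1.7x + y = 736.
Substituting y = 736 - 1.7x into the first: x(1 - 1.49·1.7) = 835 - 1.49·736.
So x* = -262/-1.53 = 171, and then y* = 736 - 1.7·171 = 446.

x* ≈ 171, y* ≈ 446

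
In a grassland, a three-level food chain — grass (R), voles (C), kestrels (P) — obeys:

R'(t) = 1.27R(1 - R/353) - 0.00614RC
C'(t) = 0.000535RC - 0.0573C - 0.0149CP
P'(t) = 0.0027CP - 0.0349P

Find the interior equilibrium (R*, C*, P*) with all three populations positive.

From dP/dt = 0: 0.0027C* = 0.0349, so C* = 12.9.
From dR/dt = 0: 1.27(1 - R*/353) = 0.00614·12.9, giving R* = 353·(1 - 0.0625) = 331.
From dC/dt = 0: 0.000535·331 - 0.0573 = 0.0149P*, so P* = 0.12/0.0149 = 8.04.

R* ≈ 331, C* ≈ 12.9, P* ≈ 8.04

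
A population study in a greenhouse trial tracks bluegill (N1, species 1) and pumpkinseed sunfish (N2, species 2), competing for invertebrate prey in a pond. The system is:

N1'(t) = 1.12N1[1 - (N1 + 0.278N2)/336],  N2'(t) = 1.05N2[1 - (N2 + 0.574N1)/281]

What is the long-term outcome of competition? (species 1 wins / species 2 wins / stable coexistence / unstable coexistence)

Compare the nullcline intercepts: K1/α12 = 336/0.278 = 1210 > K2 = 281; K2/α21 = 281/0.574 = 490 > K1 = 336.
Since both inequalities hold, each species can invade when rare, so the interior equilibrium is stable.

stable coexistence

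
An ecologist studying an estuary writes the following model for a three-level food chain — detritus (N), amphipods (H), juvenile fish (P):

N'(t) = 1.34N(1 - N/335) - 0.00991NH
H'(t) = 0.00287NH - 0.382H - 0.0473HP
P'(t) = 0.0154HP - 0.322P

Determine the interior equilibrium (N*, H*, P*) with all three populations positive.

From dP/dt = 0: 0.0154H* = 0.322, so H* = 20.9.
From dN/dt = 0: 1.34(1 - N*/335) = 0.00991·20.9, giving N* = 335·(1 - 0.155) = 283.
From dH/dt = 0: 0.00287·283 - 0.382 = 0.0473P*, so P* = 0.431/0.0473 = 9.11.

N* ≈ 283, H* ≈ 20.9, P* ≈ 9.11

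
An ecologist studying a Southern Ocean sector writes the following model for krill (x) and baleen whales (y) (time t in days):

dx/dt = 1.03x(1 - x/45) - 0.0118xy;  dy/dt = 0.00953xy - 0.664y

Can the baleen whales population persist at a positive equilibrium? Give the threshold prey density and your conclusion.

Threshold x = 69.7; K < 69.7, so no, the predator goes extinct.

The predator equation gives dy/dt > 0 only when x > 0.664/0.00953 = 69.7.
Without the predator, x → K = 45. Since 45 < 69.7, the predator cannot invade.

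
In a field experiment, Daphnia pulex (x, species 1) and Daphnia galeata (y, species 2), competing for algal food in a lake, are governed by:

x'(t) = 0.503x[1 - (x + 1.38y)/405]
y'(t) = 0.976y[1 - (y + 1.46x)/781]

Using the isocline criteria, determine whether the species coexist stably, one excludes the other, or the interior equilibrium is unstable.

species 2 excludes species 1

Compare the nullcline intercepts: K1/α12 = 405/1.38 = 293 < K2 = 781; K2/α21 = 781/1.46 = 535 > K1 = 405.
Since the inequalities point opposite ways, species 2 can invade but species 1 cannot.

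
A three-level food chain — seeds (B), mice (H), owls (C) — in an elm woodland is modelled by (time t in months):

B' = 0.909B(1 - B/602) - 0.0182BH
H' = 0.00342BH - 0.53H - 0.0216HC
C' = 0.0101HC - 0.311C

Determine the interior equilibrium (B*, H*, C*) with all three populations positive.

B* ≈ 231, H* ≈ 30.8, C* ≈ 12

From dC/dt = 0: 0.0101H* = 0.311, so H* = 30.8.
From dB/dt = 0: 0.909(1 - B*/602) = 0.0182·30.8, giving B* = 602·(1 - 0.617) = 231.
From dH/dt = 0: 0.00342·231 - 0.53 = 0.0216C*, so C* = 0.26/0.0216 = 12.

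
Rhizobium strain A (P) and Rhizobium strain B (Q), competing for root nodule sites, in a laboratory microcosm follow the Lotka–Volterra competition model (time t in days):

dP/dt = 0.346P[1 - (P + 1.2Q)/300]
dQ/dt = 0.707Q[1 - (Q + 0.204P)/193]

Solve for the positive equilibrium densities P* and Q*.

P* ≈ 90.6, Q* ≈ 175

Setting both brackets to zero gives the nullclines P + 1.2Q = 300 and 0.204P + Q = 193.
Substituting Q = 193 - 0.204P into the first: P(1 - 1.2·0.204) = 300 - 1.2·193.
So P* = 68.4/0.755 = 90.6, and then Q* = 193 - 0.204·90.6 = 175.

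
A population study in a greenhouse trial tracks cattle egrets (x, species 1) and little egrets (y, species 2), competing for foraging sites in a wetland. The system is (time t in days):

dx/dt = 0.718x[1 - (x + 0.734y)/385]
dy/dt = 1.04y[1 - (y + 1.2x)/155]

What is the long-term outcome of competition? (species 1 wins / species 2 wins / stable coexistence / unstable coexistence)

species 1 excludes species 2

Compare the nullcline intercepts: K1/α12 = 385/0.734 = 525 > K2 = 155; K2/α21 = 155/1.2 = 129 < K1 = 385.
Since the inequalities point opposite ways, species 1 can invade but species 2 cannot.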